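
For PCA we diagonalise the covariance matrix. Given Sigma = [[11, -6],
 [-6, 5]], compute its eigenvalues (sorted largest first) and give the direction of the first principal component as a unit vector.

Step 1 — characteristic polynomial of 2×2 Sigma:
  det(Sigma - λI) = λ² - trace · λ + det = 0.
  trace = 11 + 5 = 16, det = 11·5 - (-6)² = 19.
Step 2 — discriminant:
  Δ = trace² - 4·det = 256 - 76 = 180.
Step 3 — eigenvalues:
  λ = (trace ± √Δ)/2 = (16 ± 13.4164)/2,
  λ_1 = 14.7082,  λ_2 = 1.2918.

Step 4 — unit eigenvector for λ_1: solve (Sigma - λ_1 I)v = 0. First row:
  (11 - 14.7082)·v_x + (-6)·v_y = 0, i.e. (-3.7082)·v_x + (-6)·v_y = 0,
  so v ∝ (b, λ_1 - a) = (-6, 3.7082); multiply by -1 so the first entry is positive: u = (6, -3.7082).
  ||u|| = √((6)² + (-3.7082)²) = √(49.7508) ≈ 7.0534,
  v_1 = u/||u|| ≈ (0.8507, -0.5257) (||v_1|| = 1).

λ_1 = 14.7082,  λ_2 = 1.2918;  v_1 ≈ (0.8507, -0.5257)


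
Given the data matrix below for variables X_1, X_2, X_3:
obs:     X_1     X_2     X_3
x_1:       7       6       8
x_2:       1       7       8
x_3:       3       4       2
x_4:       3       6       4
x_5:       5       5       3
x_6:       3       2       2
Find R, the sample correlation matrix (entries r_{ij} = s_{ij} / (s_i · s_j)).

Step 1 — column means:
  mean(X_1) = (7 + 1 + 3 + 3 + 5 + 3) / 6 = 22/6 = 3.6667
  mean(X_2) = (6 + 7 + 4 + 6 + 5 + 2) / 6 = 30/6 = 5
  mean(X_3) = (8 + 8 + 2 + 4 + 3 + 2) / 6 = 27/6 = 4.5

Step 2 — sample variances and covariances s[i,j] = (1/(n-1)) · Σ_k (x_{k,i} - mean_i) · (x_{k,j} - mean_j), with n-1 = 5:
  s[X_1,X_1] = ((3.3333)·(3.3333) + (-2.6667)·(-2.6667) + (-0.6667)·(-0.6667) + (-0.6667)·(-0.6667) + (1.3333)·(1.3333) + (-0.6667)·(-0.6667)) / 5 = 21.3333/5 = 4.2667
  s[X_1,X_2] = ((3.3333)·(1) + (-2.6667)·(2) + (-0.6667)·(-1) + (-0.6667)·(1) + (1.3333)·(0) + (-0.6667)·(-3)) / 5 = 0/5 = 0
  s[X_1,X_3] = ((3.3333)·(3.5) + (-2.6667)·(3.5) + (-0.6667)·(-2.5) + (-0.6667)·(-0.5) + (1.3333)·(-1.5) + (-0.6667)·(-2.5)) / 5 = 4/5 = 0.8
  s[X_2,X_2] = ((1)·(1) + (2)·(2) + (-1)·(-1) + (1)·(1) + (0)·(0) + (-3)·(-3)) / 5 = 16/5 = 3.2
  s[X_2,X_3] = ((1)·(3.5) + (2)·(3.5) + (-1)·(-2.5) + (1)·(-0.5) + (0)·(-1.5) + (-3)·(-2.5)) / 5 = 20/5 = 4
  s[X_3,X_3] = ((3.5)·(3.5) + (3.5)·(3.5) + (-2.5)·(-2.5) + (-0.5)·(-0.5) + (-1.5)·(-1.5) + (-2.5)·(-2.5)) / 5 = 39.5/5 = 7.9
  Sample standard deviations s_i = √(s[i,i]):
  s(X_1) = √(4.2667) = 2.0656
  s(X_2) = √(3.2) = 1.7889
  s(X_3) = √(7.9) = 2.8107

Step 3 — r_{ij} = s_{ij} / (s_i · s_j):
  r[X_1,X_1] = 1 (diagonal).
  r[X_1,X_2] = 0 / (2.0656 · 1.7889) = 0 / 3.695 = 0
  r[X_1,X_3] = 0.8 / (2.0656 · 2.8107) = 0.8 / 5.8057 = 0.1378
  r[X_2,X_2] = 1 (diagonal).
  r[X_2,X_3] = 4 / (1.7889 · 2.8107) = 4 / 5.0279 = 0.7956
  r[X_3,X_3] = 1 (diagonal).

R is symmetric with unit diagonal. Assembling:

R = [[1, 0, 0.1378],
 [0, 1, 0.7956],
 [0.1378, 0.7956, 1]]


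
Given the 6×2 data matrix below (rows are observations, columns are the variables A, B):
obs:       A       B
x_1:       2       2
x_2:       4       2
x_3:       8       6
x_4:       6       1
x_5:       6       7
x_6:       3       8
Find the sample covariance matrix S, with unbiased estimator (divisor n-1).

Step 1 — column means:
  mean(A) = (2 + 4 + 8 + 6 + 6 + 3) / 6 = 29/6 = 4.8333
  mean(B) = (2 + 2 + 6 + 1 + 7 + 8) / 6 = 26/6 = 4.3333

Step 2 — sample covariance S[i,j] = (1/(n-1)) · Σ_k (x_{k,i} - mean_i) · (x_{k,j} - mean_j), with n-1 = 5.
  S[A,A] = ((-2.8333)·(-2.8333) + (-0.8333)·(-0.8333) + (3.1667)·(3.1667) + (1.1667)·(1.1667) + (1.1667)·(1.1667) + (-1.8333)·(-1.8333)) / 5 = 24.8333/5 = 4.9667
  S[A,B] = ((-2.8333)·(-2.3333) + (-0.8333)·(-2.3333) + (3.1667)·(1.6667) + (1.1667)·(-3.3333) + (1.1667)·(2.6667) + (-1.8333)·(3.6667)) / 5 = 6.3333/5 = 1.2667
  S[B,B] = ((-2.3333)·(-2.3333) + (-2.3333)·(-2.3333) + (1.6667)·(1.6667) + (-3.3333)·(-3.3333) + (2.6667)·(2.6667) + (3.6667)·(3.6667)) / 5 = 45.3333/5 = 9.0667

S is symmetric (S[j,i] = S[i,j]). Assembling:

S = [[4.9667, 1.2667],
 [1.2667, 9.0667]]


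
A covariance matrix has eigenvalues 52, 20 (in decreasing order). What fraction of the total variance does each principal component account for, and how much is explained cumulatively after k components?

Step 1 — total variance = trace(Sigma) = Σ λ_i = 52 + 20 = 72.

Step 2 — fraction explained by component i = λ_i / Σ λ:
  PC1: 52/72 = 0.7222
  PC2: 20/72 = 0.2778

Step 3 — cumulative fraction after k components = (λ_1 + ... + λ_k) / Σ λ:
  k = 1: 52/72 = 0.7222
  k = 2: (52 + 20)/72 = 72/72 = 1

Summary (fraction, with percent):

explained: PC1 0.7222 (72.22%), PC2 0.2778 (27.78%);  cumulative: 0.7222, 1


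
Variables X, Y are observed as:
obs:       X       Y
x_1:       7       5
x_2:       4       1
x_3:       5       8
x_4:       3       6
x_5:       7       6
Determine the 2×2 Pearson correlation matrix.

Step 1 — column means:
  mean(X) = (7 + 4 + 5 + 3 + 7) / 5 = 26/5 = 5.2
  mean(Y) = (5 + 1 + 8 + 6 + 6) / 5 = 26/5 = 5.2

Step 2 — sample variances and covariances s[i,j] = (1/(n-1)) · Σ_k (x_{k,i} - mean_i) · (x_{k,j} - mean_j), with n-1 = 4:
  s[X,X] = ((1.8)·(1.8) + (-1.2)·(-1.2) + (-0.2)·(-0.2) + (-2.2)·(-2.2) + (1.8)·(1.8)) / 4 = 12.8/4 = 3.2
  s[X,Y] = ((1.8)·(-0.2) + (-1.2)·(-4.2) + (-0.2)·(2.8) + (-2.2)·(0.8) + (1.8)·(0.8)) / 4 = 3.8/4 = 0.95
  s[Y,Y] = ((-0.2)·(-0.2) + (-4.2)·(-4.2) + (2.8)·(2.8) + (0.8)·(0.8) + (0.8)·(0.8)) / 4 = 26.8/4 = 6.7
  Sample standard deviations s_i = √(s[i,i]):
  s(X) = √(3.2) = 1.7889
  s(Y) = √(6.7) = 2.5884

Step 3 — r_{ij} = s_{ij} / (s_i · s_j):
  r[X,X] = 1 (diagonal).
  r[X,Y] = 0.95 / (1.7889 · 2.5884) = 0.95 / 4.6303 = 0.2052
  r[Y,Y] = 1 (diagonal).

R is symmetric with unit diagonal. Assembling:

R = [[1, 0.2052],
 [0.2052, 1]]


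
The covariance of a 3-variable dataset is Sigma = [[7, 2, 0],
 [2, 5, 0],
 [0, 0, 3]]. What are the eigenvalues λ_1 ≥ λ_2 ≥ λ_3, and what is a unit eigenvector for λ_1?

Step 1 — characteristic polynomial p(λ) = det(λI - Sigma) = λ³ - tr·λ² + c_1·λ - det, where tr = trace, c_1 = sum of the principal 2×2 minors, det = det(Sigma):
  tr = 7 + 5 + 3 = 15,
  c_1 = (7·5 - (2)²) + (7·3 - (0)²) + (5·3 - (0)²) = 31 + 21 + 15 = 67,
  det = 7·(5·3 - (0)²) - (2)·((2)·3 - (0)·(0)) + (0)·((2)·(0) - 5·(0)) = 7·(15) - (2)·(6) + (0)·(0) = 93.
  So p(λ) = λ³ - 15λ² + 67λ - 93.
Step 2 — look for an integer root (rational root theorem: any rational root is an integer divisor of 93). Testing λ = 3:
  p(3) = 27 - 135 + 201 - 93 = 0  ✓
  Dividing out (λ - 3): p(λ) = (λ - 3)(λ² - 12λ + 31).
Step 3 — remaining eigenvalues from the quadratic λ² - 12λ + 31 = 0:
  Δ = 12² - 4·31 = 144 - 124 = 20,  λ = (12 ± √20)/2 = (12 ± 4.4721)/2 ≈ 8.2361 or 3.7639.
  Sorted: λ_1 = 8.2361,  λ_2 = 3.7639,  λ_3 = 3  (check: sum = 15 = tr ✓).

Step 4 — unit eigenvector for λ_1 ≈ 8.2361: v spans the null space of (Sigma - λ_1 I), whose rows are
  r_1 = (-1.2361, 2, 0),  r_2 = (2, -3.2361, 0),  r_3 = (0, 0, -5.2361).
  v is orthogonal to every row, so take v ∝ r_1 × r_3 = ((2)·(-5.2361) - (0)·(0), (0)·(0) - (-1.2361)·(-5.2361), (-1.2361)·(0) - (2)·(0)) ≈ (-10.4721, -6.4721, 0).
  Rescale (multiply by -1 so the first nonzero entry is positive): u = (10.4721, 6.4721, 0).
  ||u|| = √((10.4721)² + (6.4721)² + (0)²) = √(151.5542) ≈ 12.3107,  v_1 = u/||u|| ≈ (0.8507, 0.5257, 0) (||v_1|| = 1).

λ_1 = 8.2361,  λ_2 = 3.7639,  λ_3 = 3;  v_1 ≈ (0.8507, 0.5257, 0)


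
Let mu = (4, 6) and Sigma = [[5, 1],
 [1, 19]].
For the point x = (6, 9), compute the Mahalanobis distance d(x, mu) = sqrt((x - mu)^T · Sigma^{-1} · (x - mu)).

Step 1 — centre the observation: (x - mu) = (2, 3).

Step 2 — invert Sigma. det(Sigma) = 5·19 - (1)² = 94.
  Sigma^{-1} = (1/det) · [[d, -b], [-b, a]] = [[0.2021, -0.0106],
 [-0.0106, 0.0532]].

Step 3 — form the quadratic (x - mu)^T · Sigma^{-1} · (x - mu):
  Sigma^{-1} · (x - mu) = (0.3723, 0.1383).
  (x - mu)^T · [Sigma^{-1} · (x - mu)] = (2)·(0.3723) + (3)·(0.1383) = 1.1596.

Step 4 — take square root: d = √(1.1596) ≈ 1.0768.

d(x, mu) = √(1.1596) ≈ 1.0768


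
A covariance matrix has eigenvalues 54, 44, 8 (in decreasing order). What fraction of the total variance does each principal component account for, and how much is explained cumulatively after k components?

Step 1 — total variance = trace(Sigma) = Σ λ_i = 54 + 44 + 8 = 106.

Step 2 — fraction explained by component i = λ_i / Σ λ:
  PC1: 54/106 = 0.5094
  PC2: 44/106 = 0.4151
  PC3: 8/106 = 0.0755

Step 3 — cumulative fraction after k components = (λ_1 + ... + λ_k) / Σ λ:
  k = 1: 54/106 = 0.5094
  k = 2: (54 + 44)/106 = 98/106 = 0.9245
  k = 3: (54 + 44 + 8)/106 = 106/106 = 1

Summary (fraction, with percent):

explained: PC1 0.5094 (50.94%), PC2 0.4151 (41.51%), PC3 0.0755 (7.55%);  cumulative: 0.5094, 0.9245, 1


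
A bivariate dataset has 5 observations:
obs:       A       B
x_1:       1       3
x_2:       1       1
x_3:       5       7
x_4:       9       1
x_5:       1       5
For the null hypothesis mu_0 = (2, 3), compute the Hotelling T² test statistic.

Step 1 — sample mean vector:
  mean(A) = (1 + 1 + 5 + 9 + 1) / 5 = 17/5 = 3.4
  mean(B) = (3 + 1 + 7 + 1 + 5) / 5 = 17/5 = 3.4
  x̄ = (3.4, 3.4),  deviation x̄ - mu_0 = (3.4, 3.4) - (2, 3) = (1.4, 0.4).

Step 2 — sample covariance matrix, S[i,j] = (1/(n-1)) · Σ_k (x_{k,i} - mean_i) · (x_{k,j} - mean_j), divisor n-1 = 4:
  S[A,A] = ((-2.4)·(-2.4) + (-2.4)·(-2.4) + (1.6)·(1.6) + (5.6)·(5.6) + (-2.4)·(-2.4)) / 4 = 51.2/4 = 12.8
  S[A,B] = ((-2.4)·(-0.4) + (-2.4)·(-2.4) + (1.6)·(3.6) + (5.6)·(-2.4) + (-2.4)·(1.6)) / 4 = -4.8/4 = -1.2
  S[B,B] = ((-0.4)·(-0.4) + (-2.4)·(-2.4) + (3.6)·(3.6) + (-2.4)·(-2.4) + (1.6)·(1.6)) / 4 = 27.2/4 = 6.8
  S = [[12.8, -1.2],
 [-1.2, 6.8]].

Step 3 — invert S. det(S) = 12.8·6.8 - (-1.2)² = 85.6.
  S^{-1} = (1/det) · [[d, -b], [-b, a]] = [[0.0794, 0.014],
 [0.014, 0.1495]].

Step 4 — quadratic form (x̄ - mu_0)^T · S^{-1} · (x̄ - mu_0):
  S^{-1} · (x̄ - mu_0) = (0.1168, 0.0794),
  (x̄ - mu_0)^T · [...] = (1.4)·(0.1168) + (0.4)·(0.0794) = 0.1953.

Step 5 — scale by n: T² = 5 · 0.1953 = 0.9766.

T² ≈ 0.9766


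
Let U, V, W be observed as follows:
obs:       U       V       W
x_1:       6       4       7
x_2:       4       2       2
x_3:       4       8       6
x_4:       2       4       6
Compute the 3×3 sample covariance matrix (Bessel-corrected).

Step 1 — column means:
  mean(U) = (6 + 4 + 4 + 2) / 4 = 16/4 = 4
  mean(V) = (4 + 2 + 8 + 4) / 4 = 18/4 = 4.5
  mean(W) = (7 + 2 + 6 + 6) / 4 = 21/4 = 5.25

Step 2 — sample covariance S[i,j] = (1/(n-1)) · Σ_k (x_{k,i} - mean_i) · (x_{k,j} - mean_j), with n-1 = 3.
  S[U,U] = ((2)·(2) + (0)·(0) + (0)·(0) + (-2)·(-2)) / 3 = 8/3 = 2.6667
  S[U,V] = ((2)·(-0.5) + (0)·(-2.5) + (0)·(3.5) + (-2)·(-0.5)) / 3 = 0/3 = 0
  S[U,W] = ((2)·(1.75) + (0)·(-3.25) + (0)·(0.75) + (-2)·(0.75)) / 3 = 2/3 = 0.6667
  S[V,V] = ((-0.5)·(-0.5) + (-2.5)·(-2.5) + (3.5)·(3.5) + (-0.5)·(-0.5)) / 3 = 19/3 = 6.3333
  S[V,W] = ((-0.5)·(1.75) + (-2.5)·(-3.25) + (3.5)·(0.75) + (-0.5)·(0.75)) / 3 = 9.5/3 = 3.1667
  S[W,W] = ((1.75)·(1.75) + (-3.25)·(-3.25) + (0.75)·(0.75) + (0.75)·(0.75)) / 3 = 14.75/3 = 4.9167

S is symmetric (S[j,i] = S[i,j]). Assembling:

S = [[2.6667, 0, 0.6667],
 [0, 6.3333, 3.1667],
 [0.6667, 3.1667, 4.9167]]


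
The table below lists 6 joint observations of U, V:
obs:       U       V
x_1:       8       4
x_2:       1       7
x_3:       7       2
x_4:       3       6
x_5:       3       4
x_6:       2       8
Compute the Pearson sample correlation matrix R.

Step 1 — column means:
  mean(U) = (8 + 1 + 7 + 3 + 3 + 2) / 6 = 24/6 = 4
  mean(V) = (4 + 7 + 2 + 6 + 4 + 8) / 6 = 31/6 = 5.1667

Step 2 — sample variances and covariances s[i,j] = (1/(n-1)) · Σ_k (x_{k,i} - mean_i) · (x_{k,j} - mean_j), with n-1 = 5:
  s[U,U] = ((4)·(4) + (-3)·(-3) + (3)·(3) + (-1)·(-1) + (-1)·(-1) + (-2)·(-2)) / 5 = 40/5 = 8
  s[U,V] = ((4)·(-1.1667) + (-3)·(1.8333) + (3)·(-3.1667) + (-1)·(0.8333) + (-1)·(-1.1667) + (-2)·(2.8333)) / 5 = -25/5 = -5
  s[V,V] = ((-1.1667)·(-1.1667) + (1.8333)·(1.8333) + (-3.1667)·(-3.1667) + (0.8333)·(0.8333) + (-1.1667)·(-1.1667) + (2.8333)·(2.8333)) / 5 = 24.8333/5 = 4.9667
  Sample standard deviations s_i = √(s[i,i]):
  s(U) = √(8) = 2.8284
  s(V) = √(4.9667) = 2.2286

Step 3 — r_{ij} = s_{ij} / (s_i · s_j):
  r[U,U] = 1 (diagonal).
  r[U,V] = -5 / (2.8284 · 2.2286) = -5 / 6.3034 = -0.7932
  r[V,V] = 1 (diagonal).

R is symmetric with unit diagonal. Assembling:

R = [[1, -0.7932],
 [-0.7932, 1]]


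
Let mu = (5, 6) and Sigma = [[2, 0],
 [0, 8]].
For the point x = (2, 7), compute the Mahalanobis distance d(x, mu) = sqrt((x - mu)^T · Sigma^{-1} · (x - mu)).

Step 1 — centre the observation: (x - mu) = (-3, 1).

Step 2 — invert Sigma. det(Sigma) = 2·8 - (0)² = 16.
  Sigma^{-1} = (1/det) · [[d, -b], [-b, a]] = [[0.5, 0],
 [0, 0.125]].

Step 3 — form the quadratic (x - mu)^T · Sigma^{-1} · (x - mu):
  Sigma^{-1} · (x - mu) = (-1.5, 0.125).
  (x - mu)^T · [Sigma^{-1} · (x - mu)] = (-3)·(-1.5) + (1)·(0.125) = 4.625.

Step 4 — take square root: d = √(4.625) ≈ 2.1506.

d(x, mu) = √(4.625) ≈ 2.1506


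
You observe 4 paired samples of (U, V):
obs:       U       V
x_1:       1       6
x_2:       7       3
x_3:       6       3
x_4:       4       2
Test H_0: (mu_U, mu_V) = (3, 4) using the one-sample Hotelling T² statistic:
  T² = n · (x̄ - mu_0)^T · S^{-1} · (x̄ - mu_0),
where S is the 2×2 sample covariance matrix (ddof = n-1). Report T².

Step 1 — sample mean vector:
  mean(U) = (1 + 7 + 6 + 4) / 4 = 18/4 = 4.5
  mean(V) = (6 + 3 + 3 + 2) / 4 = 14/4 = 3.5
  x̄ = (4.5, 3.5),  deviation x̄ - mu_0 = (4.5, 3.5) - (3, 4) = (1.5, -0.5).

Step 2 — sample covariance matrix, S[i,j] = (1/(n-1)) · Σ_k (x_{k,i} - mean_i) · (x_{k,j} - mean_j), divisor n-1 = 3:
  S[U,U] = ((-3.5)·(-3.5) + (2.5)·(2.5) + (1.5)·(1.5) + (-0.5)·(-0.5)) / 3 = 21/3 = 7
  S[U,V] = ((-3.5)·(2.5) + (2.5)·(-0.5) + (1.5)·(-0.5) + (-0.5)·(-1.5)) / 3 = -10/3 = -3.3333
  S[V,V] = ((2.5)·(2.5) + (-0.5)·(-0.5) + (-0.5)·(-0.5) + (-1.5)·(-1.5)) / 3 = 9/3 = 3
  S = [[7, -3.3333],
 [-3.3333, 3]].

Step 3 — invert S. det(S) = 7·3 - (-3.3333)² = 9.8889.
  S^{-1} = (1/det) · [[d, -b], [-b, a]] = [[0.3034, 0.3371],
 [0.3371, 0.7079]].

Step 4 — quadratic form (x̄ - mu_0)^T · S^{-1} · (x̄ - mu_0):
  S^{-1} · (x̄ - mu_0) = (0.2865, 0.1517),
  (x̄ - mu_0)^T · [...] = (1.5)·(0.2865) + (-0.5)·(0.1517) = 0.3539.

Step 5 — scale by n: T² = 4 · 0.3539 = 1.4157.

T² ≈ 1.4157


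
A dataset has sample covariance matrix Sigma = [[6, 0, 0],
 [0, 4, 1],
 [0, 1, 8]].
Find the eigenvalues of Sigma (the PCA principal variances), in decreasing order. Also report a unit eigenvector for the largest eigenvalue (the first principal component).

Step 1 — characteristic polynomial p(λ) = det(λI - Sigma) = λ³ - tr·λ² + c_1·λ - det, where tr = trace, c_1 = sum of the principal 2×2 minors, det = det(Sigma):
  tr = 6 + 4 + 8 = 18,
  c_1 = (6·4 - (0)²) + (6·8 - (0)²) + (4·8 - (1)²) = 24 + 48 + 31 = 103,
  det = 6·(4·8 - (1)²) - (0)·((0)·8 - (1)·(0)) + (0)·((0)·(1) - 4·(0)) = 6·(31) - (0)·(0) + (0)·(0) = 186.
  So p(λ) = λ³ - 18λ² + 103λ - 186.
Step 2 — look for an integer root (rational root theorem: any rational root is an integer divisor of 186). Testing λ = 6:
  p(6) = 216 - 648 + 618 - 186 = 0  ✓
  Dividing out (λ - 6): p(λ) = (λ - 6)(λ² - 12λ + 31).
Step 3 — remaining eigenvalues from the quadratic λ² - 12λ + 31 = 0:
  Δ = 12² - 4·31 = 144 - 124 = 20,  λ = (12 ± √20)/2 = (12 ± 4.4721)/2 ≈ 8.2361 or 3.7639.
  Sorted: λ_1 = 8.2361,  λ_2 = 6,  λ_3 = 3.7639  (check: sum = 18 = tr ✓).

Step 4 — unit eigenvector for λ_1 ≈ 8.2361: v spans the null space of (Sigma - λ_1 I), whose rows are
  r_1 = (-2.2361, 0, 0),  r_2 = (0, -4.2361, 1),  r_3 = (0, 1, -0.2361).
  v is orthogonal to every row, so take v ∝ r_1 × r_2 = ((0)·(1) - (0)·(-4.2361), (0)·(0) - (-2.2361)·(1), (-2.2361)·(-4.2361) - (0)·(0)) ≈ (0, 2.2361, 9.4721).
  Let u = (0, 2.2361, 9.4721).
  ||u|| = √((0)² + (2.2361)² + (9.4721)²) = √(94.7214) ≈ 9.7325,  v_1 = u/||u|| ≈ (0, 0.2298, 0.9732) (||v_1|| = 1).

λ_1 = 8.2361,  λ_2 = 6,  λ_3 = 3.7639;  v_1 ≈ (0, 0.2298, 0.9732)


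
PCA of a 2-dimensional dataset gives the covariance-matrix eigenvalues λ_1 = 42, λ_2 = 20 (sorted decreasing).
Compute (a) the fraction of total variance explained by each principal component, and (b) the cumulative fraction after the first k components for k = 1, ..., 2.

Step 1 — total variance = trace(Sigma) = Σ λ_i = 42 + 20 = 62.

Step 2 — fraction explained by component i = λ_i / Σ λ:
  PC1: 42/62 = 0.6774
  PC2: 20/62 = 0.3226

Step 3 — cumulative fraction after k components = (λ_1 + ... + λ_k) / Σ λ:
  k = 1: 42/62 = 0.6774
  k = 2: (42 + 20)/62 = 62/62 = 1

Summary (fraction, with percent):

explained: PC1 0.6774 (67.74%), PC2 0.3226 (32.26%);  cumulative: 0.6774, 1


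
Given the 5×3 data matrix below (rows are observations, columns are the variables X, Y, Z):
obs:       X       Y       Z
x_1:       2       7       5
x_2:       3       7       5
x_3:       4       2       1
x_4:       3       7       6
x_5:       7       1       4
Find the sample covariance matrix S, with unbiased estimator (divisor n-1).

Step 1 — column means:
  mean(X) = (2 + 3 + 4 + 3 + 7) / 5 = 19/5 = 3.8
  mean(Y) = (7 + 7 + 2 + 7 + 1) / 5 = 24/5 = 4.8
  mean(Z) = (5 + 5 + 1 + 6 + 4) / 5 = 21/5 = 4.2

Step 2 — sample covariance S[i,j] = (1/(n-1)) · Σ_k (x_{k,i} - mean_i) · (x_{k,j} - mean_j), with n-1 = 4.
  S[X,X] = ((-1.8)·(-1.8) + (-0.8)·(-0.8) + (0.2)·(0.2) + (-0.8)·(-0.8) + (3.2)·(3.2)) / 4 = 14.8/4 = 3.7
  S[X,Y] = ((-1.8)·(2.2) + (-0.8)·(2.2) + (0.2)·(-2.8) + (-0.8)·(2.2) + (3.2)·(-3.8)) / 4 = -20.2/4 = -5.05
  S[X,Z] = ((-1.8)·(0.8) + (-0.8)·(0.8) + (0.2)·(-3.2) + (-0.8)·(1.8) + (3.2)·(-0.2)) / 4 = -4.8/4 = -1.2
  S[Y,Y] = ((2.2)·(2.2) + (2.2)·(2.2) + (-2.8)·(-2.8) + (2.2)·(2.2) + (-3.8)·(-3.8)) / 4 = 36.8/4 = 9.2
  S[Y,Z] = ((2.2)·(0.8) + (2.2)·(0.8) + (-2.8)·(-3.2) + (2.2)·(1.8) + (-3.8)·(-0.2)) / 4 = 17.2/4 = 4.3
  S[Z,Z] = ((0.8)·(0.8) + (0.8)·(0.8) + (-3.2)·(-3.2) + (1.8)·(1.8) + (-0.2)·(-0.2)) / 4 = 14.8/4 = 3.7

S is symmetric (S[j,i] = S[i,j]). Assembling:

S = [[3.7, -5.05, -1.2],
 [-5.05, 9.2, 4.3],
 [-1.2, 4.3, 3.7]]


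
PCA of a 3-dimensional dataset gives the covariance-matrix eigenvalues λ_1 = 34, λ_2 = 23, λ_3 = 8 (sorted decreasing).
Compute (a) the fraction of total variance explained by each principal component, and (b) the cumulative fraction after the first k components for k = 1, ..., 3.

Step 1 — total variance = trace(Sigma) = Σ λ_i = 34 + 23 + 8 = 65.

Step 2 — fraction explained by component i = λ_i / Σ λ:
  PC1: 34/65 = 0.5231
  PC2: 23/65 = 0.3538
  PC3: 8/65 = 0.1231

Step 3 — cumulative fraction after k components = (λ_1 + ... + λ_k) / Σ λ:
  k = 1: 34/65 = 0.5231
  k = 2: (34 + 23)/65 = 57/65 = 0.8769
  k = 3: (34 + 23 + 8)/65 = 65/65 = 1

Summary (fraction, with percent):

explained: PC1 0.5231 (52.31%), PC2 0.3538 (35.38%), PC3 0.1231 (12.31%);  cumulative: 0.5231, 0.8769, 1


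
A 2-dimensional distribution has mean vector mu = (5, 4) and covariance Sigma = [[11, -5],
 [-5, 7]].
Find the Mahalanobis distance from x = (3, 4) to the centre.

Step 1 — centre the observation: (x - mu) = (-2, 0).

Step 2 — invert Sigma. det(Sigma) = 11·7 - (-5)² = 52.
  Sigma^{-1} = (1/det) · [[d, -b], [-b, a]] = [[0.1346, 0.0962],
 [0.0962, 0.2115]].

Step 3 — form the quadratic (x - mu)^T · Sigma^{-1} · (x - mu):
  Sigma^{-1} · (x - mu) = (-0.2692, -0.1923).
  (x - mu)^T · [Sigma^{-1} · (x - mu)] = (-2)·(-0.2692) + (0)·(-0.1923) = 0.5385.

Step 4 — take square root: d = √(0.5385) ≈ 0.7338.

d(x, mu) = √(0.5385) ≈ 0.7338


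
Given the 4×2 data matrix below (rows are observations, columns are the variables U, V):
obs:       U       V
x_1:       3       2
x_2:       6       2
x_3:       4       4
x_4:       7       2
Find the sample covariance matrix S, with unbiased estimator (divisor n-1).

Step 1 — column means:
  mean(U) = (3 + 6 + 4 + 7) / 4 = 20/4 = 5
  mean(V) = (2 + 2 + 4 + 2) / 4 = 10/4 = 2.5

Step 2 — sample covariance S[i,j] = (1/(n-1)) · Σ_k (x_{k,i} - mean_i) · (x_{k,j} - mean_j), with n-1 = 3.
  S[U,U] = ((-2)·(-2) + (1)·(1) + (-1)·(-1) + (2)·(2)) / 3 = 10/3 = 3.3333
  S[U,V] = ((-2)·(-0.5) + (1)·(-0.5) + (-1)·(1.5) + (2)·(-0.5)) / 3 = -2/3 = -0.6667
  S[V,V] = ((-0.5)·(-0.5) + (-0.5)·(-0.5) + (1.5)·(1.5) + (-0.5)·(-0.5)) / 3 = 3/3 = 1

S is symmetric (S[j,i] = S[i,j]). Assembling:

S = [[3.3333, -0.6667],
 [-0.6667, 1]]


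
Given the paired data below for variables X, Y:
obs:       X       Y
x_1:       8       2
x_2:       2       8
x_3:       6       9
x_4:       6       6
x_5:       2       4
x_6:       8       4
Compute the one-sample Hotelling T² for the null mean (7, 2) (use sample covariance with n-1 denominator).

Step 1 — sample mean vector:
  mean(X) = (8 + 2 + 6 + 6 + 2 + 8) / 6 = 32/6 = 5.3333
  mean(Y) = (2 + 8 + 9 + 6 + 4 + 4) / 6 = 33/6 = 5.5
  x̄ = (5.3333, 5.5),  deviation x̄ - mu_0 = (5.3333, 5.5) - (7, 2) = (-1.6667, 3.5).

Step 2 — sample covariance matrix, S[i,j] = (1/(n-1)) · Σ_k (x_{k,i} - mean_i) · (x_{k,j} - mean_j), divisor n-1 = 5:
  S[X,X] = ((2.6667)·(2.6667) + (-3.3333)·(-3.3333) + (0.6667)·(0.6667) + (0.6667)·(0.6667) + (-3.3333)·(-3.3333) + (2.6667)·(2.6667)) / 5 = 37.3333/5 = 7.4667
  S[X,Y] = ((2.6667)·(-3.5) + (-3.3333)·(2.5) + (0.6667)·(3.5) + (0.6667)·(0.5) + (-3.3333)·(-1.5) + (2.6667)·(-1.5)) / 5 = -14/5 = -2.8
  S[Y,Y] = ((-3.5)·(-3.5) + (2.5)·(2.5) + (3.5)·(3.5) + (0.5)·(0.5) + (-1.5)·(-1.5) + (-1.5)·(-1.5)) / 5 = 35.5/5 = 7.1
  S = [[7.4667, -2.8],
 [-2.8, 7.1]].

Step 3 — invert S. det(S) = 7.4667·7.1 - (-2.8)² = 45.1733.
  S^{-1} = (1/det) · [[d, -b], [-b, a]] = [[0.1572, 0.062],
 [0.062, 0.1653]].

Step 4 — quadratic form (x̄ - mu_0)^T · S^{-1} · (x̄ - mu_0):
  S^{-1} · (x̄ - mu_0) = (-0.045, 0.4752),
  (x̄ - mu_0)^T · [...] = (-1.6667)·(-0.045) + (3.5)·(0.4752) = 1.7382.

Step 5 — scale by n: T² = 6 · 1.7382 = 10.4295.

T² ≈ 10.4295


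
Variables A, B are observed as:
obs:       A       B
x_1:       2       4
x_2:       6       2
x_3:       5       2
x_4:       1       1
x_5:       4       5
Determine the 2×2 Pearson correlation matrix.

Step 1 — column means:
  mean(A) = (2 + 6 + 5 + 1 + 4) / 5 = 18/5 = 3.6
  mean(B) = (4 + 2 + 2 + 1 + 5) / 5 = 14/5 = 2.8

Step 2 — sample variances and covariances s[i,j] = (1/(n-1)) · Σ_k (x_{k,i} - mean_i) · (x_{k,j} - mean_j), with n-1 = 4:
  s[A,A] = ((-1.6)·(-1.6) + (2.4)·(2.4) + (1.4)·(1.4) + (-2.6)·(-2.6) + (0.4)·(0.4)) / 4 = 17.2/4 = 4.3
  s[A,B] = ((-1.6)·(1.2) + (2.4)·(-0.8) + (1.4)·(-0.8) + (-2.6)·(-1.8) + (0.4)·(2.2)) / 4 = 0.6/4 = 0.15
  s[B,B] = ((1.2)·(1.2) + (-0.8)·(-0.8) + (-0.8)·(-0.8) + (-1.8)·(-1.8) + (2.2)·(2.2)) / 4 = 10.8/4 = 2.7
  Sample standard deviations s_i = √(s[i,i]):
  s(A) = √(4.3) = 2.0736
  s(B) = √(2.7) = 1.6432

Step 3 — r_{ij} = s_{ij} / (s_i · s_j):
  r[A,A] = 1 (diagonal).
  r[A,B] = 0.15 / (2.0736 · 1.6432) = 0.15 / 3.4073 = 0.044
  r[B,B] = 1 (diagonal).

R is symmetric with unit diagonal. Assembling:

R = [[1, 0.044],
 [0.044, 1]]


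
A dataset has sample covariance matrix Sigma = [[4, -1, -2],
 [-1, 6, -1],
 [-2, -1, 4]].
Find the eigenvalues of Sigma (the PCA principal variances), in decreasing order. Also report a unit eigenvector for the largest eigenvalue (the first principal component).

Step 1 — characteristic polynomial p(λ) = det(λI - Sigma) = λ³ - tr·λ² + c_1·λ - det, where tr = trace, c_1 = sum of the principal 2×2 minors, det = det(Sigma):
  tr = 4 + 6 + 4 = 14,
  c_1 = (4·6 - (-1)²) + (4·4 - (-2)²) + (6·4 - (-1)²) = 23 + 12 + 23 = 58,
  det = 4·(6·4 - (-1)²) - (-1)·((-1)·4 - (-1)·(-2)) + (-2)·((-1)·(-1) - 6·(-2)) = 4·(23) - (-1)·(-6) + (-2)·(13) = 60.
  So p(λ) = λ³ - 14λ² + 58λ - 60.
Step 2 — look for an integer root (rational root theorem: any rational root is an integer divisor of 60). Testing λ = 6:
  p(6) = 216 - 504 + 348 - 60 = 0  ✓
  Dividing out (λ - 6): p(λ) = (λ - 6)(λ² - 8λ + 10).
Step 3 — remaining eigenvalues from the quadratic λ² - 8λ + 10 = 0:
  Δ = 8² - 4·10 = 64 - 40 = 24,  λ = (8 ± √24)/2 = (8 ± 4.899)/2 ≈ 6.4495 or 1.5505.
  Sorted: λ_1 = 6.4495,  λ_2 = 6,  λ_3 = 1.5505  (check: sum = 14 = tr ✓).

Step 4 — unit eigenvector for λ_1 ≈ 6.4495: v spans the null space of (Sigma - λ_1 I), whose rows are
  r_1 = (-2.4495, -1, -2),  r_2 = (-1, -0.4495, -1),  r_3 = (-2, -1, -2.4495).
  v is orthogonal to every row, so take v ∝ r_1 × r_2 = ((-1)·(-1) - (-2)·(-0.4495), (-2)·(-1) - (-2.4495)·(-1), (-2.4495)·(-0.4495) - (-1)·(-1)) ≈ (0.101, -0.4495, 0.101).
  Let u = (0.101, -0.4495, 0.101).
  ||u|| = √((0.101)² + (-0.4495)² + (0.101)²) = √(0.2225) ≈ 0.4716,  v_1 = u/||u|| ≈ (0.2142, -0.953, 0.2142) (||v_1|| = 1).

λ_1 = 6.4495,  λ_2 = 6,  λ_3 = 1.5505;  v_1 ≈ (0.2142, -0.953, 0.2142)


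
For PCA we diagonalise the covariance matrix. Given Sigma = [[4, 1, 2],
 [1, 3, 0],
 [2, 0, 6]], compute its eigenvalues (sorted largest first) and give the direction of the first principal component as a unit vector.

Step 1 — characteristic polynomial p(λ) = det(λI - Sigma) = λ³ - tr·λ² + c_1·λ - det, where tr = trace, c_1 = sum of the principal 2×2 minors, det = det(Sigma):
  tr = 4 + 3 + 6 = 13,
  c_1 = (4·3 - (1)²) + (4·6 - (2)²) + (3·6 - (0)²) = 11 + 20 + 18 = 49,
  det = 4·(3·6 - (0)²) - (1)·((1)·6 - (0)·(2)) + (2)·((1)·(0) - 3·(2)) = 4·(18) - (1)·(6) + (2)·(-6) = 54.
  So p(λ) = λ³ - 13λ² + 49λ - 54.
Step 2 — look for an integer root (rational root theorem: any rational root is an integer divisor of 54). Testing λ = 2:
  p(2) = 8 - 52 + 98 - 54 = 0  ✓
  Dividing out (λ - 2): p(λ) = (λ - 2)(λ² - 11λ + 27).
Step 3 — remaining eigenvalues from the quadratic λ² - 11λ + 27 = 0:
  Δ = 11² - 4·27 = 121 - 108 = 13,  λ = (11 ± √13)/2 = (11 ± 3.6056)/2 ≈ 7.3028 or 3.6972.
  Sorted: λ_1 = 7.3028,  λ_2 = 3.6972,  λ_3 = 2  (check: sum = 13 = tr ✓).

Step 4 — unit eigenvector for λ_1 ≈ 7.3028: v spans the null space of (Sigma - λ_1 I), whose rows are
  r_1 = (-3.3028, 1, 2),  r_2 = (1, -4.3028, 0),  r_3 = (2, 0, -1.3028).
  v is orthogonal to every row, so take v ∝ r_1 × r_2 = ((1)·(0) - (2)·(-4.3028), (2)·(1) - (-3.3028)·(0), (-3.3028)·(-4.3028) - (1)·(1)) ≈ (8.6056, 2, 13.2111).
  Let u = (8.6056, 2, 13.2111).
  ||u|| = √((8.6056)² + (2)² + (13.2111)²) = √(252.5887) ≈ 15.893,  v_1 = u/||u|| ≈ (0.5415, 0.1258, 0.8313) (||v_1|| = 1).

λ_1 = 7.3028,  λ_2 = 3.6972,  λ_3 = 2;  v_1 ≈ (0.5415, 0.1258, 0.8313)


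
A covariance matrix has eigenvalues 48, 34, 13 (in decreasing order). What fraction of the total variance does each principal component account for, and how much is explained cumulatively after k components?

Step 1 — total variance = trace(Sigma) = Σ λ_i = 48 + 34 + 13 = 95.

Step 2 — fraction explained by component i = λ_i / Σ λ:
  PC1: 48/95 = 0.5053
  PC2: 34/95 = 0.3579
  PC3: 13/95 = 0.1368

Step 3 — cumulative fraction after k components = (λ_1 + ... + λ_k) / Σ λ:
  k = 1: 48/95 = 0.5053
  k = 2: (48 + 34)/95 = 82/95 = 0.8632
  k = 3: (48 + 34 + 13)/95 = 95/95 = 1

Summary (fraction, with percent):

explained: PC1 0.5053 (50.53%), PC2 0.3579 (35.79%), PC3 0.1368 (13.68%);  cumulative: 0.5053, 0.8632, 1


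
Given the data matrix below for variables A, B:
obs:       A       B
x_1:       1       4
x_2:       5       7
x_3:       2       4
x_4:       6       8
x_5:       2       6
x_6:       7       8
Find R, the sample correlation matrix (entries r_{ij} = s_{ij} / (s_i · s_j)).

Step 1 — column means:
  mean(A) = (1 + 5 + 2 + 6 + 2 + 7) / 6 = 23/6 = 3.8333
  mean(B) = (4 + 7 + 4 + 8 + 6 + 8) / 6 = 37/6 = 6.1667

Step 2 — sample variances and covariances s[i,j] = (1/(n-1)) · Σ_k (x_{k,i} - mean_i) · (x_{k,j} - mean_j), with n-1 = 5:
  s[A,A] = ((-2.8333)·(-2.8333) + (1.1667)·(1.1667) + (-1.8333)·(-1.8333) + (2.1667)·(2.1667) + (-1.8333)·(-1.8333) + (3.1667)·(3.1667)) / 5 = 30.8333/5 = 6.1667
  s[A,B] = ((-2.8333)·(-2.1667) + (1.1667)·(0.8333) + (-1.8333)·(-2.1667) + (2.1667)·(1.8333) + (-1.8333)·(-0.1667) + (3.1667)·(1.8333)) / 5 = 21.1667/5 = 4.2333
  s[B,B] = ((-2.1667)·(-2.1667) + (0.8333)·(0.8333) + (-2.1667)·(-2.1667) + (1.8333)·(1.8333) + (-0.1667)·(-0.1667) + (1.8333)·(1.8333)) / 5 = 16.8333/5 = 3.3667
  Sample standard deviations s_i = √(s[i,i]):
  s(A) = √(6.1667) = 2.4833
  s(B) = √(3.3667) = 1.8348

Step 3 — r_{ij} = s_{ij} / (s_i · s_j):
  r[A,A] = 1 (diagonal).
  r[A,B] = 4.2333 / (2.4833 · 1.8348) = 4.2333 / 4.5564 = 0.9291
  r[B,B] = 1 (diagonal).

R is symmetric with unit diagonal. Assembling:

R = [[1, 0.9291],
 [0.9291, 1]]


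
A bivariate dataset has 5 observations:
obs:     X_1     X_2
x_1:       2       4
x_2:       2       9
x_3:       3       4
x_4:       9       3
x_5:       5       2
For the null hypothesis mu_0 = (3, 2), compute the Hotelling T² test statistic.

Step 1 — sample mean vector:
  mean(X_1) = (2 + 2 + 3 + 9 + 5) / 5 = 21/5 = 4.2
  mean(X_2) = (4 + 9 + 4 + 3 + 2) / 5 = 22/5 = 4.4
  x̄ = (4.2, 4.4),  deviation x̄ - mu_0 = (4.2, 4.4) - (3, 2) = (1.2, 2.4).

Step 2 — sample covariance matrix, S[i,j] = (1/(n-1)) · Σ_k (x_{k,i} - mean_i) · (x_{k,j} - mean_j), divisor n-1 = 4:
  S[X_1,X_1] = ((-2.2)·(-2.2) + (-2.2)·(-2.2) + (-1.2)·(-1.2) + (4.8)·(4.8) + (0.8)·(0.8)) / 4 = 34.8/4 = 8.7
  S[X_1,X_2] = ((-2.2)·(-0.4) + (-2.2)·(4.6) + (-1.2)·(-0.4) + (4.8)·(-1.4) + (0.8)·(-2.4)) / 4 = -17.4/4 = -4.35
  S[X_2,X_2] = ((-0.4)·(-0.4) + (4.6)·(4.6) + (-0.4)·(-0.4) + (-1.4)·(-1.4) + (-2.4)·(-2.4)) / 4 = 29.2/4 = 7.3
  S = [[8.7, -4.35],
 [-4.35, 7.3]].

Step 3 — invert S. det(S) = 8.7·7.3 - (-4.35)² = 44.5875.
  S^{-1} = (1/det) · [[d, -b], [-b, a]] = [[0.1637, 0.0976],
 [0.0976, 0.1951]].

Step 4 — quadratic form (x̄ - mu_0)^T · S^{-1} · (x̄ - mu_0):
  S^{-1} · (x̄ - mu_0) = (0.4306, 0.5854),
  (x̄ - mu_0)^T · [...] = (1.2)·(0.4306) + (2.4)·(0.5854) = 1.9216.

Step 5 — scale by n: T² = 5 · 1.9216 = 9.6081.

T² ≈ 9.6081


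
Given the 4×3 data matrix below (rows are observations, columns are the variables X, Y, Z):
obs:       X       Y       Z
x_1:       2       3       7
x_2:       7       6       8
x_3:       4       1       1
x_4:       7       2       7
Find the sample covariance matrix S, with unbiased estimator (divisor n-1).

Step 1 — column means:
  mean(X) = (2 + 7 + 4 + 7) / 4 = 20/4 = 5
  mean(Y) = (3 + 6 + 1 + 2) / 4 = 12/4 = 3
  mean(Z) = (7 + 8 + 1 + 7) / 4 = 23/4 = 5.75

Step 2 — sample covariance S[i,j] = (1/(n-1)) · Σ_k (x_{k,i} - mean_i) · (x_{k,j} - mean_j), with n-1 = 3.
  S[X,X] = ((-3)·(-3) + (2)·(2) + (-1)·(-1) + (2)·(2)) / 3 = 18/3 = 6
  S[X,Y] = ((-3)·(0) + (2)·(3) + (-1)·(-2) + (2)·(-1)) / 3 = 6/3 = 2
  S[X,Z] = ((-3)·(1.25) + (2)·(2.25) + (-1)·(-4.75) + (2)·(1.25)) / 3 = 8/3 = 2.6667
  S[Y,Y] = ((0)·(0) + (3)·(3) + (-2)·(-2) + (-1)·(-1)) / 3 = 14/3 = 4.6667
  S[Y,Z] = ((0)·(1.25) + (3)·(2.25) + (-2)·(-4.75) + (-1)·(1.25)) / 3 = 15/3 = 5
  S[Z,Z] = ((1.25)·(1.25) + (2.25)·(2.25) + (-4.75)·(-4.75) + (1.25)·(1.25)) / 3 = 30.75/3 = 10.25

S is symmetric (S[j,i] = S[i,j]). Assembling:

S = [[6, 2, 2.6667],
 [2, 4.6667, 5],
 [2.6667, 5, 10.25]]


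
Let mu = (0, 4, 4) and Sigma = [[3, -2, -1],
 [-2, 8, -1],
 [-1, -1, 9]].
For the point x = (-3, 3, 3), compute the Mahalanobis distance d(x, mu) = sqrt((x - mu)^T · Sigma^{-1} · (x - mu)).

Step 1 — centre the observation: (x - mu) = (-3, -1, -1).

Step 2 — invert Sigma (cofactor / det for 3×3, or solve directly):
  Sigma^{-1} = [[0.4303, 0.1152, 0.0606],
 [0.1152, 0.1576, 0.0303],
 [0.0606, 0.0303, 0.1212]].

Step 3 — form the quadratic (x - mu)^T · Sigma^{-1} · (x - mu):
  Sigma^{-1} · (x - mu) = (-1.4667, -0.5333, -0.3333).
  (x - mu)^T · [Sigma^{-1} · (x - mu)] = (-3)·(-1.4667) + (-1)·(-0.5333) + (-1)·(-0.3333) = 5.2667.

Step 4 — take square root: d = √(5.2667) ≈ 2.2949.

d(x, mu) = √(5.2667) ≈ 2.2949


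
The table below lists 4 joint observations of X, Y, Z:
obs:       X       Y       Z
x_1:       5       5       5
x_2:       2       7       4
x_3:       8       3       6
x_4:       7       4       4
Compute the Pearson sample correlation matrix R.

Step 1 — column means:
  mean(X) = (5 + 2 + 8 + 7) / 4 = 22/4 = 5.5
  mean(Y) = (5 + 7 + 3 + 4) / 4 = 19/4 = 4.75
  mean(Z) = (5 + 4 + 6 + 4) / 4 = 19/4 = 4.75

Step 2 — sample variances and covariances s[i,j] = (1/(n-1)) · Σ_k (x_{k,i} - mean_i) · (x_{k,j} - mean_j), with n-1 = 3:
  s[X,X] = ((-0.5)·(-0.5) + (-3.5)·(-3.5) + (2.5)·(2.5) + (1.5)·(1.5)) / 3 = 21/3 = 7
  s[X,Y] = ((-0.5)·(0.25) + (-3.5)·(2.25) + (2.5)·(-1.75) + (1.5)·(-0.75)) / 3 = -13.5/3 = -4.5
  s[X,Z] = ((-0.5)·(0.25) + (-3.5)·(-0.75) + (2.5)·(1.25) + (1.5)·(-0.75)) / 3 = 4.5/3 = 1.5
  s[Y,Y] = ((0.25)·(0.25) + (2.25)·(2.25) + (-1.75)·(-1.75) + (-0.75)·(-0.75)) / 3 = 8.75/3 = 2.9167
  s[Y,Z] = ((0.25)·(0.25) + (2.25)·(-0.75) + (-1.75)·(1.25) + (-0.75)·(-0.75)) / 3 = -3.25/3 = -1.0833
  s[Z,Z] = ((0.25)·(0.25) + (-0.75)·(-0.75) + (1.25)·(1.25) + (-0.75)·(-0.75)) / 3 = 2.75/3 = 0.9167
  Sample standard deviations s_i = √(s[i,i]):
  s(X) = √(7) = 2.6458
  s(Y) = √(2.9167) = 1.7078
  s(Z) = √(0.9167) = 0.9574

Step 3 — r_{ij} = s_{ij} / (s_i · s_j):
  r[X,X] = 1 (diagonal).
  r[X,Y] = -4.5 / (2.6458 · 1.7078) = -4.5 / 4.5185 = -0.9959
  r[X,Z] = 1.5 / (2.6458 · 0.9574) = 1.5 / 2.5331 = 0.5922
  r[Y,Y] = 1 (diagonal).
  r[Y,Z] = -1.0833 / (1.7078 · 0.9574) = -1.0833 / 1.6351 = -0.6625
  r[Z,Z] = 1 (diagonal).

R is symmetric with unit diagonal. Assembling:

R = [[1, -0.9959, 0.5922],
 [-0.9959, 1, -0.6625],
 [0.5922, -0.6625, 1]]


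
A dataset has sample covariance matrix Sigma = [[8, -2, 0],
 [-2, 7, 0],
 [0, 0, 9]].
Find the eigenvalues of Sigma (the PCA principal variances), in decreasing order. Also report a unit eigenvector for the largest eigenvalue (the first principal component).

Step 1 — characteristic polynomial p(λ) = det(λI - Sigma) = λ³ - tr·λ² + c_1·λ - det, where tr = trace, c_1 = sum of the principal 2×2 minors, det = det(Sigma):
  tr = 8 + 7 + 9 = 24,
  c_1 = (8·7 - (-2)²) + (8·9 - (0)²) + (7·9 - (0)²) = 52 + 72 + 63 = 187,
  det = 8·(7·9 - (0)²) - (-2)·((-2)·9 - (0)·(0)) + (0)·((-2)·(0) - 7·(0)) = 8·(63) - (-2)·(-18) + (0)·(0) = 468.
  So p(λ) = λ³ - 24λ² + 187λ - 468.
Step 2 — look for an integer root (rational root theorem: any rational root is an integer divisor of 468). Testing λ = 9:
  p(9) = 729 - 1944 + 1683 - 468 = 0  ✓
  Dividing out (λ - 9): p(λ) = (λ - 9)(λ² - 15λ + 52).
Step 3 — remaining eigenvalues from the quadratic λ² - 15λ + 52 = 0:
  Δ = 15² - 4·52 = 225 - 208 = 17,  λ = (15 ± √17)/2 = (15 ± 4.1231)/2 ≈ 9.5616 or 5.4384.
  Sorted: λ_1 = 9.5616,  λ_2 = 9,  λ_3 = 5.4384  (check: sum = 24 = tr ✓).

Step 4 — unit eigenvector for λ_1 ≈ 9.5616: v spans the null space of (Sigma - λ_1 I), whose rows are
  r_1 = (-1.5616, -2, 0),  r_2 = (-2, -2.5616, 0),  r_3 = (0, 0, -0.5616).
  v is orthogonal to every row, so take v ∝ r_1 × r_3 = ((-2)·(-0.5616) - (0)·(0), (0)·(0) - (-1.5616)·(-0.5616), (-1.5616)·(0) - (-2)·(0)) ≈ (1.1231, -0.8769, 0).
  Let u = (1.1231, -0.8769, 0).
  ||u|| = √((1.1231)² + (-0.8769)² + (0)²) = √(2.0303) ≈ 1.4249,  v_1 = u/||u|| ≈ (0.7882, -0.6154, 0) (||v_1|| = 1).

λ_1 = 9.5616,  λ_2 = 9,  λ_3 = 5.4384;  v_1 ≈ (0.7882, -0.6154, 0)


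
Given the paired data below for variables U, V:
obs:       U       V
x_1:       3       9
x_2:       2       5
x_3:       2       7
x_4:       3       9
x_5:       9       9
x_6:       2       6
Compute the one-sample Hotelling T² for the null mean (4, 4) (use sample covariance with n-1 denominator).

Step 1 — sample mean vector:
  mean(U) = (3 + 2 + 2 + 3 + 9 + 2) / 6 = 21/6 = 3.5
  mean(V) = (9 + 5 + 7 + 9 + 9 + 6) / 6 = 45/6 = 7.5
  x̄ = (3.5, 7.5),  deviation x̄ - mu_0 = (3.5, 7.5) - (4, 4) = (-0.5, 3.5).

Step 2 — sample covariance matrix, S[i,j] = (1/(n-1)) · Σ_k (x_{k,i} - mean_i) · (x_{k,j} - mean_j), divisor n-1 = 5:
  S[U,U] = ((-0.5)·(-0.5) + (-1.5)·(-1.5) + (-1.5)·(-1.5) + (-0.5)·(-0.5) + (5.5)·(5.5) + (-1.5)·(-1.5)) / 5 = 37.5/5 = 7.5
  S[U,V] = ((-0.5)·(1.5) + (-1.5)·(-2.5) + (-1.5)·(-0.5) + (-0.5)·(1.5) + (5.5)·(1.5) + (-1.5)·(-1.5)) / 5 = 13.5/5 = 2.7
  S[V,V] = ((1.5)·(1.5) + (-2.5)·(-2.5) + (-0.5)·(-0.5) + (1.5)·(1.5) + (1.5)·(1.5) + (-1.5)·(-1.5)) / 5 = 15.5/5 = 3.1
  S = [[7.5, 2.7],
 [2.7, 3.1]].

Step 3 — invert S. det(S) = 7.5·3.1 - (2.7)² = 15.96.
  S^{-1} = (1/det) · [[d, -b], [-b, a]] = [[0.1942, -0.1692],
 [-0.1692, 0.4699]].

Step 4 — quadratic form (x̄ - mu_0)^T · S^{-1} · (x̄ - mu_0):
  S^{-1} · (x̄ - mu_0) = (-0.6892, 1.7293),
  (x̄ - mu_0)^T · [...] = (-0.5)·(-0.6892) + (3.5)·(1.7293) = 6.3972.

Step 5 — scale by n: T² = 6 · 6.3972 = 38.3835.

T² ≈ 38.3835


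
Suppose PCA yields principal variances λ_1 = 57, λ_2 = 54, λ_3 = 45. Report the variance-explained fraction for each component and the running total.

Step 1 — total variance = trace(Sigma) = Σ λ_i = 57 + 54 + 45 = 156.

Step 2 — fraction explained by component i = λ_i / Σ λ:
  PC1: 57/156 = 0.3654
  PC2: 54/156 = 0.3462
  PC3: 45/156 = 0.2885

Step 3 — cumulative fraction after k components = (λ_1 + ... + λ_k) / Σ λ:
  k = 1: 57/156 = 0.3654
  k = 2: (57 + 54)/156 = 111/156 = 0.7115
  k = 3: (57 + 54 + 45)/156 = 156/156 = 1

Summary (fraction, with percent):

explained: PC1 0.3654 (36.54%), PC2 0.3462 (34.62%), PC3 0.2885 (28.85%);  cumulative: 0.3654, 0.7115, 1


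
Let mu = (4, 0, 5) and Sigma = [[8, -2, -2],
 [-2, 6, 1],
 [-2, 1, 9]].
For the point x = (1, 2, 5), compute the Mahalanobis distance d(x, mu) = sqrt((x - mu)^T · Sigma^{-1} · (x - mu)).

Step 1 — centre the observation: (x - mu) = (-3, 2, 0).

Step 2 — invert Sigma (cofactor / det for 3×3, or solve directly):
  Sigma^{-1} = [[0.1425, 0.043, 0.0269],
 [0.043, 0.1828, -0.0108],
 [0.0269, -0.0108, 0.1183]].

Step 3 — form the quadratic (x - mu)^T · Sigma^{-1} · (x - mu):
  Sigma^{-1} · (x - mu) = (-0.3414, 0.2366, -0.1022).
  (x - mu)^T · [Sigma^{-1} · (x - mu)] = (-3)·(-0.3414) + (2)·(0.2366) + (0)·(-0.1022) = 1.4973.

Step 4 — take square root: d = √(1.4973) ≈ 1.2236.

d(x, mu) = √(1.4973) ≈ 1.2236


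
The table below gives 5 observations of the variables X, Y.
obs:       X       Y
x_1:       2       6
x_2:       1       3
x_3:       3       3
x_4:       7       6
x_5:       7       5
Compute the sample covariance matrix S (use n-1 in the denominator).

Step 1 — column means:
  mean(X) = (2 + 1 + 3 + 7 + 7) / 5 = 20/5 = 4
  mean(Y) = (6 + 3 + 3 + 6 + 5) / 5 = 23/5 = 4.6

Step 2 — sample covariance S[i,j] = (1/(n-1)) · Σ_k (x_{k,i} - mean_i) · (x_{k,j} - mean_j), with n-1 = 4.
  S[X,X] = ((-2)·(-2) + (-3)·(-3) + (-1)·(-1) + (3)·(3) + (3)·(3)) / 4 = 32/4 = 8
  S[X,Y] = ((-2)·(1.4) + (-3)·(-1.6) + (-1)·(-1.6) + (3)·(1.4) + (3)·(0.4)) / 4 = 9/4 = 2.25
  S[Y,Y] = ((1.4)·(1.4) + (-1.6)·(-1.6) + (-1.6)·(-1.6) + (1.4)·(1.4) + (0.4)·(0.4)) / 4 = 9.2/4 = 2.3

S is symmetric (S[j,i] = S[i,j]). Assembling:

S = [[8, 2.25],
 [2.25, 2.3]]


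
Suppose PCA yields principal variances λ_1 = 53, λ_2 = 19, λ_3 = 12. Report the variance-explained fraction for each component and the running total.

Step 1 — total variance = trace(Sigma) = Σ λ_i = 53 + 19 + 12 = 84.

Step 2 — fraction explained by component i = λ_i / Σ λ:
  PC1: 53/84 = 0.631
  PC2: 19/84 = 0.2262
  PC3: 12/84 = 0.1429

Step 3 — cumulative fraction after k components = (λ_1 + ... + λ_k) / Σ λ:
  k = 1: 53/84 = 0.631
  k = 2: (53 + 19)/84 = 72/84 = 0.8571
  k = 3: (53 + 19 + 12)/84 = 84/84 = 1

Summary (fraction, with percent):

explained: PC1 0.631 (63.1%), PC2 0.2262 (22.62%), PC3 0.1429 (14.29%);  cumulative: 0.631, 0.8571, 1
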